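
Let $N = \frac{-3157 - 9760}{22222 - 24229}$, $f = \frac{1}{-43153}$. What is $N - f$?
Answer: $\frac{557409308}{86608071} \approx 6.436$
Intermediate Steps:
$f = - \frac{1}{43153} \approx -2.3173 \cdot 10^{-5}$
$N = \frac{12917}{2007}$ ($N = - \frac{12917}{-2007} = \left(-12917\right) \left(- \frac{1}{2007}\right) = \frac{12917}{2007} \approx 6.436$)
$N - f = \frac{12917}{2007} - - \frac{1}{43153} = \frac{12917}{2007} + \frac{1}{43153} = \frac{557409308}{86608071}$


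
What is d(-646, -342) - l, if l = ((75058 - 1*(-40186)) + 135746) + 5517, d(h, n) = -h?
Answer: -255861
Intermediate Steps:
l = 256507 (l = ((75058 + 40186) + 135746) + 5517 = (115244 + 135746) + 5517 = 250990 + 5517 = 256507)
d(-646, -342) - l = -1*(-646) - 1*256507 = 646 - 256507 = -255861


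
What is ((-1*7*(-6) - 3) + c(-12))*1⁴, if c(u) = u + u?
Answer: 15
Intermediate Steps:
c(u) = 2*u
((-1*7*(-6) - 3) + c(-12))*1⁴ = ((-1*7*(-6) - 3) + 2*(-12))*1⁴ = ((-7*(-6) - 3) - 24)*1 = ((42 - 3) - 24)*1 = (39 - 24)*1 = 15*1 = 15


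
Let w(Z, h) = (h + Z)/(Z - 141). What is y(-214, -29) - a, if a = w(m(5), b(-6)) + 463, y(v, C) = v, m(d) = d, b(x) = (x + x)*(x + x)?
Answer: -91923/136 ≈ -675.90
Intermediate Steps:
b(x) = 4*x² (b(x) = (2*x)*(2*x) = 4*x²)
w(Z, h) = (Z + h)/(-141 + Z)
a = 62819/136 (a = (5 + 4*(-6)²)/(-141 + 5) + 463 = (5 + 4*36)/(-136) + 463 = -(5 + 144)/136 + 463 = -1/136*149 + 463 = -149/136 + 463 = 62819/136 ≈ 461.90)
y(-214, -29) - a = -214 - 1*62819/136 = -214 - 62819/136 = -91923/136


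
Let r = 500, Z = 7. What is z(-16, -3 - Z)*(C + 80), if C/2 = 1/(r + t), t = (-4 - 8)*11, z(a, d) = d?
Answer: -73605/92 ≈ -800.05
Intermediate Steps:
t = -132 (t = -12*11 = -132)
C = 1/184 (C = 2/(500 - 132) = 2/368 = 2*(1/368) = 1/184 ≈ 0.0054348)
z(-16, -3 - Z)*(C + 80) = (-3 - 1*7)*(1/184 + 80) = (-3 - 7)*(14721/184) = -10*14721/184 = -73605/92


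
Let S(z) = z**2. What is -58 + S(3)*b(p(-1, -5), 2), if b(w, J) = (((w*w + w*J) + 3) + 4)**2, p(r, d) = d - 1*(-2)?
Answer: 842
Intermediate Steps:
p(r, d) = 2 + d (p(r, d) = d + 2 = 2 + d)
b(w, J) = (7 + w**2 + J*w)**2 (b(w, J) = (((w**2 + J*w) + 3) + 4)**2 = ((3 + w**2 + J*w) + 4)**2 = (7 + w**2 + J*w)**2)
-58 + S(3)*b(p(-1, -5), 2) = -58 + 3**2*(7 + (2 - 5)**2 + 2*(2 - 5))**2 = -58 + 9*(7 + (-3)**2 + 2*(-3))**2 = -58 + 9*(7 + 9 - 6)**2 = -58 + 9*10**2 = -58 + 9*100 = -58 + 900 = 842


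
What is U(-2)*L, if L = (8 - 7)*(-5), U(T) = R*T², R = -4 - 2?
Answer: 120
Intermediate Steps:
R = -6
U(T) = -6*T²
L = -5 (L = 1*(-5) = -5)
U(-2)*L = -6*(-2)²*(-5) = -6*4*(-5) = -24*(-5) = 120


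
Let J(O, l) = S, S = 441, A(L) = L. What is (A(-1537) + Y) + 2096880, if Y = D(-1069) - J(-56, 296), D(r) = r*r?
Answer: 3237663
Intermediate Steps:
J(O, l) = 441
D(r) = r²
Y = 1142320 (Y = (-1069)² - 1*441 = 1142761 - 441 = 1142320)
(A(-1537) + Y) + 2096880 = (-1537 + 1142320) + 2096880 = 1140783 + 2096880 = 3237663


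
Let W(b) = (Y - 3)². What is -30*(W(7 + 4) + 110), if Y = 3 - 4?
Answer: -3780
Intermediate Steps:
Y = -1
W(b) = 16 (W(b) = (-1 - 3)² = (-4)² = 16)
-30*(W(7 + 4) + 110) = -30*(16 + 110) = -30*126 = -3780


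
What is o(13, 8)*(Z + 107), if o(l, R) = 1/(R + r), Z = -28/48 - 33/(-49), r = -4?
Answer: 62969/2352 ≈ 26.773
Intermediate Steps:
Z = 53/588 (Z = -28*1/48 - 33*(-1/49) = -7/12 + 33/49 = 53/588 ≈ 0.090136)
o(l, R) = 1/(-4 + R) (o(l, R) = 1/(R - 4) = 1/(-4 + R))
o(13, 8)*(Z + 107) = (53/588 + 107)/(-4 + 8) = (62969/588)/4 = (¼)*(62969/588) = 62969/2352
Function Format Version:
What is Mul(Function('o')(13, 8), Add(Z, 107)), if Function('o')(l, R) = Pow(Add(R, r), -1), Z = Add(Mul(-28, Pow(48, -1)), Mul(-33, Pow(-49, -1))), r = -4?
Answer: Rational(62969, 2352) ≈ 26.773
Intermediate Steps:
Z = Rational(53, 588) (Z = Add(Mul(-28, Rational(1, 48)), Mul(-33, Rational(-1, 49))) = Add(Rational(-7, 12), Rational(33, 49)) = Rational(53, 588) ≈ 0.090136)
Function('o')(l, R) = Pow(Add(-4, R), -1) (Function('o')(l, R) = Pow(Add(R, -4), -1) = Pow(Add(-4, R), -1))
Mul(Function('o')(13, 8), Add(Z, 107)) = Mul(Pow(Add(-4, 8), -1), Add(Rational(53, 588), 107)) = Mul(Pow(4, -1), Rational(62969, 588)) = Mul(Rational(1, 4), Rational(62969, 588)) = Rational(62969, 2352)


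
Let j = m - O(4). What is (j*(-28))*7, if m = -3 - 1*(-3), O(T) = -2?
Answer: -392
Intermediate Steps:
m = 0 (m = -3 + 3 = 0)
j = 2 (j = 0 - 1*(-2) = 0 + 2 = 2)
(j*(-28))*7 = (2*(-28))*7 = -56*7 = -392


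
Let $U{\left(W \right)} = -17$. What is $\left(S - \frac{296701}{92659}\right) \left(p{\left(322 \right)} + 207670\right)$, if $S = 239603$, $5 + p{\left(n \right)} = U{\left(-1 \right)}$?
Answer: $\frac{21244282844544}{427} \approx 4.9752 \cdot 10^{10}$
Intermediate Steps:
$p{\left(n \right)} = -22$ ($p{\left(n \right)} = -5 - 17 = -22$)
$\left(S - \frac{296701}{92659}\right) \left(p{\left(322 \right)} + 207670\right) = \left(239603 - \frac{296701}{92659}\right) \left(-22 + 207670\right) = \left(239603 - \frac{9571}{2989}\right) 207648 = \frac{716163796}{2989} \cdot 207648 = \frac{21244282844544}{427}$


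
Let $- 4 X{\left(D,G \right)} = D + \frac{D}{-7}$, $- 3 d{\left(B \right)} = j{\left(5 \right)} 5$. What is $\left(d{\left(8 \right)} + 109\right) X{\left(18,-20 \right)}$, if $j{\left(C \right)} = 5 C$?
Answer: $- \frac{1818}{7} \approx -259.71$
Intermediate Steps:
$d{\left(B \right)} = - \frac{125}{3}$ ($d{\left(B \right)} = - \frac{5 \cdot 5 \cdot 5}{3} = - \frac{25 \cdot 5}{3} = \left(- \frac{1}{3}\right) 125 = - \frac{125}{3}$)
$X{\left(D,G \right)} = - \frac{3 D}{14}$ ($X{\left(D,G \right)} = - \frac{D + \frac{D}{-7}}{4} = - \frac{D + D \left(- \frac{1}{7}\right)}{4} = - \frac{D - \frac{D}{7}}{4} = - \frac{\frac{6}{7} D}{4} = - \frac{3 D}{14}$)
$\left(d{\left(8 \right)} + 109\right) X{\left(18,-20 \right)} = \left(- \frac{125}{3} + 109\right) \left(\left(- \frac{3}{14}\right) 18\right) = \frac{202}{3} \left(- \frac{27}{7}\right) = - \frac{1818}{7}$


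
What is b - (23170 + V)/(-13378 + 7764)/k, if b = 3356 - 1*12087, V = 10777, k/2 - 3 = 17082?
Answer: -1674871013833/191830380 ≈ -8731.0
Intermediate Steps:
k = 34170 (k = 6 + 2*17082 = 6 + 34164 = 34170)
b = -8731 (b = 3356 - 12087 = -8731)
b - (23170 + V)/(-13378 + 7764)/k = -8731 - (23170 + 10777)/(-13378 + 7764)/34170 = -8731 - 33947/(-5614)/34170 = -8731 - 33947*(-1/5614)/34170 = -8731 - (-33947)/(5614*34170) = -8731 - 1*(-33947/191830380) = -8731 + 33947/191830380 = -1674871013833/191830380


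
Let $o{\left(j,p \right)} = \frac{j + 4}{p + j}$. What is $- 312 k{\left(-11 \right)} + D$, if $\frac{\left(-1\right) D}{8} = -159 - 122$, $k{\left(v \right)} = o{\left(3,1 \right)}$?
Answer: $1702$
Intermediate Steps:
$o{\left(j,p \right)} = \frac{4 + j}{j + p}$
$k{\left(v \right)} = \frac{7}{4}$ ($k{\left(v \right)} = \frac{4 + 3}{3 + 1} = \frac{1}{4} \cdot 7 = \frac{7}{4}$)
$D = 2248$ ($D = - 8 \left(-159 - 122\right) = \left(-8\right) \left(-281\right) = 2248$)
$- 312 k{\left(-11 \right)} + D = \left(-312\right) \frac{7}{4} + 2248 = -546 + 2248 = 1702$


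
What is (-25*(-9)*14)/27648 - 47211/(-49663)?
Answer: 81207121/76282368 ≈ 1.0646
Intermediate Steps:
(-25*(-9)*14)/27648 - 47211/(-49663) = (225*14)*(1/27648) - 47211*(-1/49663) = 3150*(1/27648) + 47211/49663 = 175/1536 + 47211/49663 = 81207121/76282368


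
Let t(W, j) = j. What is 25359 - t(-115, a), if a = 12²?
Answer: 25215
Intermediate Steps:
a = 144
25359 - t(-115, a) = 25359 - 1*144 = 25359 - 144 = 25215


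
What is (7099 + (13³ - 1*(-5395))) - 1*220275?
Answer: -205584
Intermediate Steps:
(7099 + (13³ - 1*(-5395))) - 1*220275 = (7099 + (2197 + 5395)) - 220275 = (7099 + 7592) - 220275 = 14691 - 220275 = -205584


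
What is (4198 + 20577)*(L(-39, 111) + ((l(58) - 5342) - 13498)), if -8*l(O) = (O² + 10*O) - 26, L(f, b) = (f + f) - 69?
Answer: -1930145925/4 ≈ -4.8254e+8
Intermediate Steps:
L(f, b) = -69 + 2*f (L(f, b) = 2*f - 69 = -69 + 2*f)
l(O) = 13/4 - 5*O/4 - O²/8 (l(O) = -((O² + 10*O) - 26)/8 = -(-26 + O² + 10*O)/8 = 13/4 - 5*O/4 - O²/8)
(4198 + 20577)*(L(-39, 111) + ((l(58) - 5342) - 13498)) = (4198 + 20577)*((-69 + 2*(-39)) + (((13/4 - 5/4*58 - ⅛*58²) - 5342) - 13498)) = 24775*((-69 - 78) + (((13/4 - 145/2 - ⅛*3364) - 5342) - 13498)) = 24775*(-147 + (((13/4 - 145/2 - 841/2) - 5342) - 13498)) = 24775*(-147 + ((-1959/4 - 5342) - 13498)) = 24775*(-147 + (-23327/4 - 13498)) = 24775*(-147 - 77319/4) = 24775*(-77907/4) = -1930145925/4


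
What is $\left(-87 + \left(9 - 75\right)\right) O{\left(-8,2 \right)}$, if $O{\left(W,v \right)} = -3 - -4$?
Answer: $-153$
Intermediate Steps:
$O{\left(W,v \right)} = 1$ ($O{\left(W,v \right)} = -3 + 4 = 1$)
$\left(-87 + \left(9 - 75\right)\right) O{\left(-8,2 \right)} = \left(-87 + \left(9 - 75\right)\right) 1 = \left(-87 - 66\right) 1 = \left(-153\right) 1 = -153$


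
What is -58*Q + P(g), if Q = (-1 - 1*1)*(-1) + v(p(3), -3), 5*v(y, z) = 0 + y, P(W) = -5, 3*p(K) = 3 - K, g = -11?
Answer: -121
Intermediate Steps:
p(K) = 1 - K/3 (p(K) = (3 - K)/3 = 1 - K/3)
v(y, z) = y/5 (v(y, z) = (0 + y)/5 = y/5)
Q = 2 (Q = (-1 - 1*1)*(-1) + (1 - 1/3*3)/5 = (-1 - 1)*(-1) + (1 - 1)/5 = -2*(-1) + (1/5)*0 = 2 + 0 = 2)
-58*Q + P(g) = -58*2 - 5 = -116 - 5 = -121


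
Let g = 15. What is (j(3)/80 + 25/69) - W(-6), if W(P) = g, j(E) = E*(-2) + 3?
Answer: -81007/5520 ≈ -14.675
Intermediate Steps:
j(E) = 3 - 2*E (j(E) = -2*E + 3 = 3 - 2*E)
W(P) = 15
(j(3)/80 + 25/69) - W(-6) = ((3 - 2*3)/80 + 25/69) - 1*15 = ((3 - 6)*(1/80) + 25*(1/69)) - 15 = (-3*1/80 + 25/69) - 15 = (-3/80 + 25/69) - 15 = 1793/5520 - 15 = -81007/5520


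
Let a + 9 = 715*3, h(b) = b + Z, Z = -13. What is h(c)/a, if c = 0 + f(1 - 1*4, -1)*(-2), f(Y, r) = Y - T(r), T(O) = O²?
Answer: -5/2136 ≈ -0.0023408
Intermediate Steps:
f(Y, r) = Y - r²
c = 8 (c = 0 + ((1 - 1*4) - 1*(-1)²)*(-2) = 0 + ((1 - 4) - 1*1)*(-2) = 0 + (-3 - 1)*(-2) = 0 - 4*(-2) = 0 + 8 = 8)
h(b) = -13 + b (h(b) = b - 13 = -13 + b)
a = 2136 (a = -9 + 715*3 = -9 + 2145 = 2136)
h(c)/a = (-13 + 8)/2136 = -5*1/2136 = -5/2136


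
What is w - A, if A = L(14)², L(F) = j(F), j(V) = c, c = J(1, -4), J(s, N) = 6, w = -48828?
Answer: -48864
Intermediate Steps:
c = 6
j(V) = 6
L(F) = 6
A = 36 (A = 6² = 36)
w - A = -48828 - 1*36 = -48828 - 36 = -48864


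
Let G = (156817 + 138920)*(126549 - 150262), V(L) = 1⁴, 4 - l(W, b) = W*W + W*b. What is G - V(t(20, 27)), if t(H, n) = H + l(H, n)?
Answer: -7012811482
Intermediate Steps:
l(W, b) = 4 - W² - W*b (l(W, b) = 4 - (W*W + W*b) = 4 - (W² + W*b) = 4 + (-W² - W*b) = 4 - W² - W*b)
t(H, n) = 4 + H - H² - H*n (t(H, n) = H + (4 - H² - H*n) = 4 + H - H² - H*n)
V(L) = 1
G = -7012811481 (G = 295737*(-23713) = -7012811481)
G - V(t(20, 27)) = -7012811481 - 1*1 = -7012811481 - 1 = -7012811482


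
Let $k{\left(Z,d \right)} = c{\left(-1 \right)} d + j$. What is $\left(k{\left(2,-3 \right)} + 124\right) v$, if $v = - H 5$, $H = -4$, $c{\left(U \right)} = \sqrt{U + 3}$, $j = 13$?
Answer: $2740 - 60 \sqrt{2} \approx 2655.1$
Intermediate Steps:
$c{\left(U \right)} = \sqrt{3 + U}$
$v = 20$ ($v = \left(-1\right) \left(-4\right) 5 = 4 \cdot 5 = 20$)
$k{\left(Z,d \right)} = 13 + d \sqrt{2}$ ($k{\left(Z,d \right)} = \sqrt{3 - 1} d + 13 = \sqrt{2} d + 13 = d \sqrt{2} + 13 = 13 + d \sqrt{2}$)
$\left(k{\left(2,-3 \right)} + 124\right) v = \left(\left(13 - 3 \sqrt{2}\right) + 124\right) 20 = \left(137 - 3 \sqrt{2}\right) 20 = 2740 - 60 \sqrt{2}$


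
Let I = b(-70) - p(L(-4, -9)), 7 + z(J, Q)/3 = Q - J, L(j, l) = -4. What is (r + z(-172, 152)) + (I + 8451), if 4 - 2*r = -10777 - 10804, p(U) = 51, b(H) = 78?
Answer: 40443/2 ≈ 20222.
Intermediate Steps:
z(J, Q) = -21 - 3*J + 3*Q (z(J, Q) = -21 + 3*(Q - J) = -21 + (-3*J + 3*Q) = -21 - 3*J + 3*Q)
I = 27 (I = 78 - 1*51 = 78 - 51 = 27)
r = 21585/2 (r = 2 - (-10777 - 10804)/2 = 2 - ½*(-21581) = 2 + 21581/2 = 21585/2 ≈ 10793.)
(r + z(-172, 152)) + (I + 8451) = (21585/2 + (-21 - 3*(-172) + 3*152)) + (27 + 8451) = (21585/2 + (-21 + 516 + 456)) + 8478 = (21585/2 + 951) + 8478 = 23487/2 + 8478 = 40443/2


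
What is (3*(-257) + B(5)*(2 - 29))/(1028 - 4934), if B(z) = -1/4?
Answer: 1019/5208 ≈ 0.19566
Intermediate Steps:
B(z) = -¼ (B(z) = -1*¼ = -¼)
(3*(-257) + B(5)*(2 - 29))/(1028 - 4934) = (3*(-257) - (2 - 29)/4)/(1028 - 4934) = (-771 - ¼*(-27))/(-3906) = (-771 + 27/4)*(-1/3906) = -3057/4*(-1/3906) = 1019/5208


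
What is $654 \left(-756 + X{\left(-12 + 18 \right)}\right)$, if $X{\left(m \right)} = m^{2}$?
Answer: $-470880$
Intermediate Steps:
$654 \left(-756 + X{\left(-12 + 18 \right)}\right) = 654 \left(-756 + \left(-12 + 18\right)^{2}\right) = 654 \left(-756 + 6^{2}\right) = 654 \left(-756 + 36\right) = 654 \left(-720\right) = -470880$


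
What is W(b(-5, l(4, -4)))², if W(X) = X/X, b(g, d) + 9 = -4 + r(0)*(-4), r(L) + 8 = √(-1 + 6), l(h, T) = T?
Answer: 1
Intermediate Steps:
r(L) = -8 + √5 (r(L) = -8 + √(-1 + 6) = -8 + √5)
b(g, d) = 19 - 4*√5 (b(g, d) = -9 + (-4 + (-8 + √5)*(-4)) = -9 + (-4 + (32 - 4*√5)) = -9 + (28 - 4*√5) = 19 - 4*√5)
W(X) = 1
W(b(-5, l(4, -4)))² = 1² = 1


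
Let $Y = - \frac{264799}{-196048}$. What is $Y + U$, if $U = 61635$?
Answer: $\frac{12083683279}{196048} \approx 61636.0$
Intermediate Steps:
$Y = \frac{264799}{196048}$ ($Y = \left(-264799\right) \left(- \frac{1}{196048}\right) = \frac{264799}{196048} \approx 1.3507$)
$Y + U = \frac{264799}{196048} + 61635 = \frac{12083683279}{196048}$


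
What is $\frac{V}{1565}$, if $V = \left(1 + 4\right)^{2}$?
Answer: $\frac{5}{313} \approx 0.015974$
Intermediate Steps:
$V = 25$ ($V = 5^{2} = 25$)
$\frac{V}{1565} = \frac{25}{1565} = 25 \cdot \frac{1}{1565} = \frac{5}{313}$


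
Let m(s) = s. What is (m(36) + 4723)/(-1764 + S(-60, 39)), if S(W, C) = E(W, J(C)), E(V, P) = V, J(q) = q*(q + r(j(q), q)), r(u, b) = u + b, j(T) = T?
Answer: -4759/1824 ≈ -2.6091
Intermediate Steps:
r(u, b) = b + u
J(q) = 3*q² (J(q) = q*(q + (q + q)) = q*(q + 2*q) = q*(3*q) = 3*q²)
S(W, C) = W
(m(36) + 4723)/(-1764 + S(-60, 39)) = (36 + 4723)/(-1764 - 60) = 4759/(-1824) = 4759*(-1/1824) = -4759/1824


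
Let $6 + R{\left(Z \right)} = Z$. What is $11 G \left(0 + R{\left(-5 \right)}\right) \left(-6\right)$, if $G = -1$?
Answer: $-726$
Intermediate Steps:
$R{\left(Z \right)} = -6 + Z$
$11 G \left(0 + R{\left(-5 \right)}\right) \left(-6\right) = 11 \left(- (0 - 11)\right) \left(-6\right) = 11 \left(\left(-1\right) \left(-11\right)\right) \left(-6\right) = 11 \cdot 11 \left(-6\right) = 121 \left(-6\right) = -726$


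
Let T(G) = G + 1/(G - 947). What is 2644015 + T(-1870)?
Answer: 7442922464/2817 ≈ 2.6421e+6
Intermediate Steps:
T(G) = G + 1/(-947 + G)
2644015 + T(-1870) = 2644015 + (1 + (-1870)**2 - 947*(-1870))/(-947 - 1870) = 2644015 + (1 + 3496900 + 1770890)/(-2817) = 2644015 - 1/2817*5267791 = 2644015 - 5267791/2817 = 7442922464/2817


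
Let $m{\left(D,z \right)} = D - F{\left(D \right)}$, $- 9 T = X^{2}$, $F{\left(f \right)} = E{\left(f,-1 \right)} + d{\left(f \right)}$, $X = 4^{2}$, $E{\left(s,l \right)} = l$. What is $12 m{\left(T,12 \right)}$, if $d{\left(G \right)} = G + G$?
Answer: $\frac{1060}{3} \approx 353.33$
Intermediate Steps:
$d{\left(G \right)} = 2 G$
$X = 16$
$F{\left(f \right)} = -1 + 2 f$
$T = - \frac{256}{9}$ ($T = - \frac{16^{2}}{9} = \left(- \frac{1}{9}\right) 256 = - \frac{256}{9} \approx -28.444$)
$m{\left(D,z \right)} = 1 - D$ ($m{\left(D,z \right)} = D - \left(-1 + 2 D\right) = 1 - D$)
$12 m{\left(T,12 \right)} = 12 \left(1 - - \frac{256}{9}\right) = 12 \left(1 + \frac{256}{9}\right) = 12 \cdot \frac{265}{9} = \frac{1060}{3}$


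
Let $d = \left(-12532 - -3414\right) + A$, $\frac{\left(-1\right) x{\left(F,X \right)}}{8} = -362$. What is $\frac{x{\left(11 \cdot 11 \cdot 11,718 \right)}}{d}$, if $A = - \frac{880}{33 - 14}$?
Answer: $- \frac{152}{481} \approx -0.31601$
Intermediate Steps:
$x{\left(F,X \right)} = 2896$ ($x{\left(F,X \right)} = \left(-8\right) \left(-362\right) = 2896$)
$A = - \frac{880}{19} \approx -46.316$
$d = - \frac{174122}{19}$ ($d = \left(-12532 - -3414\right) - \frac{880}{19} = \left(-12532 + 3414\right) - \frac{880}{19} = -9118 - \frac{880}{19} = - \frac{174122}{19} \approx -9164.3$)
$\frac{x{\left(11 \cdot 11 \cdot 11,718 \right)}}{d} = \frac{2896}{- \frac{174122}{19}} = 2896 \left(- \frac{19}{174122}\right) = - \frac{152}{481}$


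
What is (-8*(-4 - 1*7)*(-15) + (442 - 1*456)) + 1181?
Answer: -153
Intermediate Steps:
(-8*(-4 - 1*7)*(-15) + (442 - 1*456)) + 1181 = (-8*(-4 - 7)*(-15) + (442 - 456)) + 1181 = (-8*(-11)*(-15) - 14) + 1181 = (88*(-15) - 14) + 1181 = (-1320 - 14) + 1181 = -1334 + 1181 = -153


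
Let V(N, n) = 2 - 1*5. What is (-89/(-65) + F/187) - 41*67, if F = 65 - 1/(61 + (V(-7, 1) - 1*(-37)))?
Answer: -634009436/230945 ≈ -2745.3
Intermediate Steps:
V(N, n) = -3 (V(N, n) = 2 - 5 = -3)
F = 6174/95 (F = 65 - 1/(61 + (-3 - 1*(-37))) = 65 - 1/(61 + (-3 + 37)) = 65 - 1/(61 + 34) = 65 - 1/95 = 6174/95 ≈ 64.990)
(-89/(-65) + F/187) - 41*67 = (-89/(-65) + (6174/95)/187) - 41*67 = (-89*(-1/65) + (6174/95)*(1/187)) - 2747 = (89/65 + 6174/17765) - 2747 = 396479/230945 - 2747 = -634009436/230945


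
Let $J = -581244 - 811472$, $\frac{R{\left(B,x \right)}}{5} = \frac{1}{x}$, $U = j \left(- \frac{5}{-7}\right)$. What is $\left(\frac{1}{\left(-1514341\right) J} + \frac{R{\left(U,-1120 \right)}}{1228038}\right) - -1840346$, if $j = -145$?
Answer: $\frac{266922731221965816763304017}{145039428032536459968} \approx 1.8403 \cdot 10^{6}$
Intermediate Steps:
$U = - \frac{725}{7}$ ($U = - 145 \left(- \frac{5}{-7}\right) = - 145 \left(\left(-5\right) \left(- \frac{1}{7}\right)\right) = \left(-145\right) \frac{5}{7} = - \frac{725}{7} \approx -103.57$)
$R{\left(B,x \right)} = \frac{5}{x}$
$J = -1392716$ ($J = -581244 - 811472 = -1392716$)
$\left(\frac{1}{\left(-1514341\right) J} + \frac{R{\left(U,-1120 \right)}}{1228038}\right) - -1840346 = \left(\frac{1}{\left(-1514341\right) \left(-1392716\right)} + \frac{5 \frac{1}{-1120}}{1228038}\right) - -1840346 = \left(\left(- \frac{1}{1514341}\right) \left(- \frac{1}{1392716}\right) + 5 \left(- \frac{1}{1120}\right) \frac{1}{1228038}\right) + 1840346 = \left(\frac{1}{2109046940156} - \frac{1}{275080512}\right) + 1840346 = - \frac{527192964911}{145039428032536459968} + 1840346 = \frac{266922731221965816763304017}{145039428032536459968}$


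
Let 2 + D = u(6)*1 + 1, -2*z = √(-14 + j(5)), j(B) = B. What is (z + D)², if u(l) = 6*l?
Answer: 4891/4 - 105*I ≈ 1222.8 - 105.0*I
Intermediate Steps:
z = -3*I/2 (z = -√(-14 + 5)/2 = -3*I/2 ≈ -1.5*I)
D = 35 (D = -2 + ((6*6)*1 + 1) = -2 + (36*1 + 1) = -2 + (36 + 1) = -2 + 37 = 35)
(z + D)² = (-3*I/2 + 35)² = (35 - 3*I/2)²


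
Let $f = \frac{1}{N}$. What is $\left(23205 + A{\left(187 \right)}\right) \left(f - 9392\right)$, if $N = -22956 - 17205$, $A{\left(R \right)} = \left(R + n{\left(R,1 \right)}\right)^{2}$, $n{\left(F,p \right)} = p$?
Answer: $- \frac{22084221024037}{40161} \approx -5.4989 \cdot 10^{8}$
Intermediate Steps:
$A{\left(R \right)} = \left(1 + R\right)^{2}$ ($A{\left(R \right)} = \left(R + 1\right)^{2} = \left(1 + R\right)^{2}$)
$N = -40161$ ($N = -22956 - 17205 = -40161$)
$f = - \frac{1}{40161}$ ($f = \frac{1}{-40161} = - \frac{1}{40161} \approx -2.49 \cdot 10^{-5}$)
$\left(23205 + A{\left(187 \right)}\right) \left(f - 9392\right) = \left(23205 + \left(1 + 187\right)^{2}\right) \left(- \frac{1}{40161} - 9392\right) = \left(23205 + 188^{2}\right) \left(- \frac{377192113}{40161}\right) = \left(23205 + 35344\right) \left(- \frac{377192113}{40161}\right) = 58549 \left(- \frac{377192113}{40161}\right) = - \frac{22084221024037}{40161}$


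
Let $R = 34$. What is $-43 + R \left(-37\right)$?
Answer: $-1301$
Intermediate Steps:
$-43 + R \left(-37\right) = -43 + 34 \left(-37\right) = -43 - 1258 = -1301$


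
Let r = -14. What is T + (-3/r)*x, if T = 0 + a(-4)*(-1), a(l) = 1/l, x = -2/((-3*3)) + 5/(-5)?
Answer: 1/12 ≈ 0.083333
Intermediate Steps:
x = -7/9 (x = -2/(-9) + 5*(-⅕) = -2*(-⅑) - 1 = 2/9 - 1 = -7/9 ≈ -0.77778)
T = ¼ (T = 0 - 1/(-4) = 0 - ¼*(-1) = 0 + ¼ = ¼ ≈ 0.25000)
T + (-3/r)*x = ¼ - 3/(-14)*(-7/9) = ¼ - 3*(-1/14)*(-7/9) = ¼ + (3/14)*(-7/9) = ¼ - ⅙ = 1/12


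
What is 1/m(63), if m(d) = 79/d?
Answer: 63/79 ≈ 0.79747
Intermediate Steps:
1/m(63) = 1/(79/63) = 63/79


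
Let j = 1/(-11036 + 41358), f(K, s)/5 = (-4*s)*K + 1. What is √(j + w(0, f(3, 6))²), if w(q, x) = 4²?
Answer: 49*√98031026/30322 ≈ 16.000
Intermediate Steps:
f(K, s) = 5 - 20*K*s (f(K, s) = 5*((-4*s)*K + 1) = 5*(-4*K*s + 1) = 5*(1 - 4*K*s) = 5 - 20*K*s)
w(q, x) = 16
j = 1/30322 ≈ 3.2979e-5
√(j + w(0, f(3, 6))²) = √(1/30322 + 16²) = √(1/30322 + 256) = √(7762433/30322) = 49*√98031026/30322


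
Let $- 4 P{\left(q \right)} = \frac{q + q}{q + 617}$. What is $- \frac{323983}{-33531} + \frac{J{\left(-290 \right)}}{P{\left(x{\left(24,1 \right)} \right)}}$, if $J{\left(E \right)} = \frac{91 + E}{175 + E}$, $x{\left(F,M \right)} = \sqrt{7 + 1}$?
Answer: $\frac{23912707}{3856065} - \frac{122783 \sqrt{2}}{230} \approx -748.76$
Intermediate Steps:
$x{\left(F,M \right)} = 2 \sqrt{2}$ ($x{\left(F,M \right)} = \sqrt{8} = 2 \sqrt{2}$)
$P{\left(q \right)} = - \frac{q}{2 \left(617 + q\right)}$ ($P{\left(q \right)} = - \frac{\left(q + q\right) \frac{1}{q + 617}}{4} = - \frac{2 q \frac{1}{617 + q}}{4} = - \frac{q}{2 \left(617 + q\right)}$)
$J{\left(E \right)} = \frac{91 + E}{175 + E}$
$- \frac{323983}{-33531} + \frac{J{\left(-290 \right)}}{P{\left(x{\left(24,1 \right)} \right)}} = - \frac{323983}{-33531} + \frac{\frac{1}{175 - 290} \left(91 - 290\right)}{\left(-1\right) 2 \sqrt{2} \frac{1}{1234 + 2 \cdot 2 \sqrt{2}}} = \left(-323983\right) \left(- \frac{1}{33531}\right) + \frac{\frac{1}{-115} \left(-199\right)}{\left(-1\right) 2 \sqrt{2} \frac{1}{1234 + 4 \sqrt{2}}} = \frac{323983}{33531} + \frac{\left(- \frac{1}{115}\right) \left(-199\right)}{\left(-2\right) \sqrt{2} \frac{1}{1234 + 4 \sqrt{2}}} = \frac{323983}{33531} + \frac{199 \left(- \frac{\sqrt{2} \left(1234 + 4 \sqrt{2}\right)}{4}\right)}{115} = \frac{323983}{33531} - \frac{199 \sqrt{2} \left(1234 + 4 \sqrt{2}\right)}{460}$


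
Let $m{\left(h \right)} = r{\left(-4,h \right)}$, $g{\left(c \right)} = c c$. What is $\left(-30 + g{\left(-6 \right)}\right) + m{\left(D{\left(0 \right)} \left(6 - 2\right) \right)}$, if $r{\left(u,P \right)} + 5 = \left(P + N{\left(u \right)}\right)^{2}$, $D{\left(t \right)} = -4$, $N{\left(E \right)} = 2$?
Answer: $197$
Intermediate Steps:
$g{\left(c \right)} = c^{2}$
$r{\left(u,P \right)} = -5 + \left(2 + P\right)^{2}$ ($r{\left(u,P \right)} = -5 + \left(P + 2\right)^{2} = -5 + \left(2 + P\right)^{2}$)
$m{\left(h \right)} = -5 + \left(2 + h\right)^{2}$
$\left(-30 + g{\left(-6 \right)}\right) + m{\left(D{\left(0 \right)} \left(6 - 2\right) \right)} = \left(-30 + \left(-6\right)^{2}\right) - \left(5 - \left(2 - 4 \left(6 - 2\right)\right)^{2}\right) = \left(-30 + 36\right) - \left(5 - \left(2 - 16\right)^{2}\right) = 6 - \left(5 - \left(2 - 16\right)^{2}\right) = 6 - \left(5 - \left(-14\right)^{2}\right) = 6 + \left(-5 + 196\right) = 6 + 191 = 197$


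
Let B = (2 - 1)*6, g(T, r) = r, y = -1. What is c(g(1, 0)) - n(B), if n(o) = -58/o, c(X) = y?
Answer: 26/3 ≈ 8.6667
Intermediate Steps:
B = 6 (B = 1*6 = 6)
c(X) = -1
c(g(1, 0)) - n(B) = -1 - (-58)/6 = -1 - 1*(-29/3) = -1 + 29/3 = 26/3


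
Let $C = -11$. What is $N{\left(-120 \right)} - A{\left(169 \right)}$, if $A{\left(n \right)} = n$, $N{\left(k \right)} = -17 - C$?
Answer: $-175$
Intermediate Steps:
$N{\left(k \right)} = -6$ ($N{\left(k \right)} = -17 - -11 = -17 + 11 = -6$)
$N{\left(-120 \right)} - A{\left(169 \right)} = -6 - 169 = -175$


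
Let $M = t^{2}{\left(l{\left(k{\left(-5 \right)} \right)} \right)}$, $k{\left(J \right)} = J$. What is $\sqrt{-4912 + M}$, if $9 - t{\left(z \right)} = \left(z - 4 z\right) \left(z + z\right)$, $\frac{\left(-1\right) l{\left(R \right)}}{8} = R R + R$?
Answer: $\sqrt{23595719969} \approx 1.5361 \cdot 10^{5}$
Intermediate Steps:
$l{\left(R \right)} = - 8 R - 8 R^{2}$ ($l{\left(R \right)} = - 8 \left(R R + R\right) = - 8 \left(R^{2} + R\right) = - 8 \left(R + R^{2}\right) = - 8 R - 8 R^{2}$)
$t{\left(z \right)} = 9 + 6 z^{2}$ ($t{\left(z \right)} = 9 - \left(z - 4 z\right) \left(z + z\right) = 9 - - 3 z 2 z = 9 - - 6 z^{2} = 9 + 6 z^{2}$)
$M = 23595724881$ ($M = \left(9 + 6 \left(\left(-8\right) \left(-5\right) \left(1 - 5\right)\right)^{2}\right)^{2} = \left(9 + 6 \left(\left(-8\right) \left(-5\right) \left(-4\right)\right)^{2}\right)^{2} = \left(9 + 6 \left(-160\right)^{2}\right)^{2} = \left(9 + 6 \cdot 25600\right)^{2} = \left(9 + 153600\right)^{2} = 153609^{2} = 23595724881$)
$\sqrt{-4912 + M} = \sqrt{-4912 + 23595724881} = \sqrt{23595719969}$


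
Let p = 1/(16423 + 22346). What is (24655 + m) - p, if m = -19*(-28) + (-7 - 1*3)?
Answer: 976087112/38769 ≈ 25177.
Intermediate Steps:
m = 522 (m = 532 + (-7 - 3) = 532 - 10 = 522)
p = 1/38769 ≈ 2.5794e-5
(24655 + m) - p = (24655 + 522) - 1*1/38769 = 25177 - 1/38769 = 976087112/38769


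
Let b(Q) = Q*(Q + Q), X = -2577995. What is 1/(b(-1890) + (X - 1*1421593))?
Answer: 1/3144612 ≈ 3.1800e-7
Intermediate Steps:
b(Q) = 2*Q² (b(Q) = Q*(2*Q) = 2*Q²)
1/(b(-1890) + (X - 1*1421593)) = 1/(2*(-1890)² + (-2577995 - 1*1421593)) = 1/(2*3572100 + (-2577995 - 1421593)) = 1/(7144200 - 3999588) = 1/3144612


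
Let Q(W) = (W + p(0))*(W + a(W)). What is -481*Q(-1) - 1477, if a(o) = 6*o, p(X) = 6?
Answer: 15358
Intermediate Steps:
Q(W) = 7*W*(6 + W) (Q(W) = (W + 6)*(W + 6*W) = (6 + W)*(7*W) = 7*W*(6 + W))
-481*Q(-1) - 1477 = -3367*(-1)*(6 - 1) - 1477 = -3367*(-1)*5 - 1477 = -481*(-35) - 1477 = 16835 - 1477 = 15358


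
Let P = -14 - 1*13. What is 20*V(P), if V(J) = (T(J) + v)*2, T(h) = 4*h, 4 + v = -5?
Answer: -4680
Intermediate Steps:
v = -9 (v = -4 - 5 = -9)
P = -27 (P = -14 - 13 = -27)
V(J) = -18 + 8*J (V(J) = (4*J - 9)*2 = (-9 + 4*J)*2 = -18 + 8*J)
20*V(P) = 20*(-18 + 8*(-27)) = 20*(-18 - 216) = 20*(-234) = -4680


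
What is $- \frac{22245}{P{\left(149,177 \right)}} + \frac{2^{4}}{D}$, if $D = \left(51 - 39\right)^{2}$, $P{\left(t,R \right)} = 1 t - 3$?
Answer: $- \frac{200059}{1314} \approx -152.25$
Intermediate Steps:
$P{\left(t,R \right)} = -3 + t$ ($P{\left(t,R \right)} = t - 3 = -3 + t$)
$D = 144$ ($D = \left(51 - 39\right)^{2} = 12^{2} = 144$)
$- \frac{22245}{P{\left(149,177 \right)}} + \frac{2^{4}}{D} = - \frac{22245}{-3 + 149} + \frac{2^{4}}{144} = - \frac{22245}{146} + 16 \cdot \frac{1}{144} = \left(-22245\right) \frac{1}{146} + \frac{1}{9} = - \frac{22245}{146} + \frac{1}{9} = - \frac{200059}{1314}$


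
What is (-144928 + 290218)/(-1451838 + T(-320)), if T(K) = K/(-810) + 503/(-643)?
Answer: -7567139070/75616098721 ≈ -0.10007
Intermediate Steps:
T(K) = -503/643 - K/810 (T(K) = K*(-1/810) + 503*(-1/643) = -K/810 - 503/643 = -503/643 - K/810)
(-144928 + 290218)/(-1451838 + T(-320)) = (-144928 + 290218)/(-1451838 + (-503/643 - 1/810*(-320))) = 145290/(-1451838 + (-503/643 + 32/81)) = 145290/(-1451838 - 20167/52083) = 145290/(-75616098721/52083) = 145290*(-52083/75616098721) = -7567139070/75616098721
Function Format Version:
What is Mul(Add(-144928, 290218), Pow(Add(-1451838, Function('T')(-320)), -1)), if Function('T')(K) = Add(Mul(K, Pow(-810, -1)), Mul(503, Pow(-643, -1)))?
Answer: Rational(-7567139070, 75616098721) ≈ -0.10007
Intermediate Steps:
Function('T')(K) = Add(Rational(-503, 643), Mul(Rational(-1, 810), K)) (Function('T')(K) = Add(Mul(K, Rational(-1, 810)), Mul(503, Rational(-1, 643))) = Add(Mul(Rational(-1, 810), K), Rational(-503, 643)) = Add(Rational(-503, 643), Mul(Rational(-1, 810), K)))
Mul(Add(-144928, 290218), Pow(Add(-1451838, Function('T')(-320)), -1)) = Mul(Add(-144928, 290218), Pow(Add(-1451838, Add(Rational(-503, 643), Mul(Rational(-1, 810), -320))), -1)) = Mul(145290, Pow(Add(-1451838, Add(Rational(-503, 643), Rational(32, 81))), -1)) = Mul(145290, Pow(Add(-1451838, Rational(-20167, 52083)), -1)) = Mul(145290, Pow(Rational(-75616098721, 52083), -1)) = Mul(145290, Rational(-52083, 75616098721)) = Rational(-7567139070, 75616098721)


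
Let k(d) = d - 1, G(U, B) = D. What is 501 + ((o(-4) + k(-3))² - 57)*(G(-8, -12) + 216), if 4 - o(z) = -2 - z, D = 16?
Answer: -11795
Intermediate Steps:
o(z) = 6 + z (o(z) = 4 - (-2 - z) = 4 + (2 + z) = 6 + z)
G(U, B) = 16
k(d) = -1 + d
501 + ((o(-4) + k(-3))² - 57)*(G(-8, -12) + 216) = 501 + (((6 - 4) + (-1 - 3))² - 57)*(16 + 216) = 501 + ((2 - 4)² - 57)*232 = 501 + ((-2)² - 57)*232 = 501 + (4 - 57)*232 = 501 - 53*232 = 501 - 12296 = -11795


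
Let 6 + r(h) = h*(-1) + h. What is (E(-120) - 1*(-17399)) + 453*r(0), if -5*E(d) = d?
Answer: 14705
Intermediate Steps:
r(h) = -6 (r(h) = -6 + (h*(-1) + h) = -6 + (-h + h) = -6 + 0 = -6)
E(d) = -d/5
(E(-120) - 1*(-17399)) + 453*r(0) = (-⅕*(-120) - 1*(-17399)) + 453*(-6) = (24 + 17399) - 2718 = 17423 - 2718 = 14705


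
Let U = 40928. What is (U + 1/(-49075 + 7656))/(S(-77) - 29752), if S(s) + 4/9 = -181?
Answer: -15256771479/11158320019 ≈ -1.3673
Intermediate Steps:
S(s) = -1633/9 (S(s) = -4/9 - 181 = -1633/9)
(U + 1/(-49075 + 7656))/(S(-77) - 29752) = (40928 + 1/(-49075 + 7656))/(-1633/9 - 29752) = (40928 + 1/(-41419))/(-269401/9) = (40928 - 1/41419)*(-9/269401) = (1695196831/41419)*(-9/269401) = -15256771479/11158320019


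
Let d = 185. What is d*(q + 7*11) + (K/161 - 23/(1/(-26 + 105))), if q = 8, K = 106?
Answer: 2239294/161 ≈ 13909.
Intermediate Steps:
d*(q + 7*11) + (K/161 - 23/(1/(-26 + 105))) = 185*(8 + 7*11) + (106/161 - 23/(1/(-26 + 105))) = 185*(8 + 77) + (106*(1/161) - 23/(1/79)) = 185*85 + (106/161 - 23/1/79) = 15725 + (106/161 - 23*79) = 15725 + (106/161 - 1817) = 15725 - 292431/161 = 2239294/161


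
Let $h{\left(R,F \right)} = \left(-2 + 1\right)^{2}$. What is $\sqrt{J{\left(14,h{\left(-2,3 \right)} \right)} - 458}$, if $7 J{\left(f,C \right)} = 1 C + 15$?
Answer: $\frac{i \sqrt{22330}}{7} \approx 21.347 i$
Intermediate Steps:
$h{\left(R,F \right)} = 1$ ($h{\left(R,F \right)} = \left(-1\right)^{2} = 1$)
$J{\left(f,C \right)} = \frac{15}{7} + \frac{C}{7}$ ($J{\left(f,C \right)} = \frac{1 C + 15}{7} = \frac{C + 15}{7} = \frac{15 + C}{7} = \frac{15}{7} + \frac{C}{7}$)
$\sqrt{J{\left(14,h{\left(-2,3 \right)} \right)} - 458} = \sqrt{\left(\frac{15}{7} + \frac{1}{7} \cdot 1\right) - 458} = \sqrt{\left(\frac{15}{7} + \frac{1}{7}\right) - 458} = \sqrt{\frac{16}{7} - 458} = \sqrt{- \frac{3190}{7}} = \frac{i \sqrt{22330}}{7}$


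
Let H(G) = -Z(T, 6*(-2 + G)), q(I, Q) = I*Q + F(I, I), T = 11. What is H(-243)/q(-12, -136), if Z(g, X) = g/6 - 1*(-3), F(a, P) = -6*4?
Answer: -29/9648 ≈ -0.0030058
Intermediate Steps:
F(a, P) = -24
q(I, Q) = -24 + I*Q (q(I, Q) = I*Q - 24 = -24 + I*Q)
Z(g, X) = 3 + g/6 (Z(g, X) = g*(⅙) + 3 = g/6 + 3 = 3 + g/6)
H(G) = -29/6 (H(G) = -(3 + (⅙)*11) = -(3 + 11/6) = -1*29/6 = -29/6)
H(-243)/q(-12, -136) = -29/(6*(-24 - 12*(-136))) = -29/(6*(-24 + 1632)) = -29/6/1608 = -29/6*1/1608 = -29/9648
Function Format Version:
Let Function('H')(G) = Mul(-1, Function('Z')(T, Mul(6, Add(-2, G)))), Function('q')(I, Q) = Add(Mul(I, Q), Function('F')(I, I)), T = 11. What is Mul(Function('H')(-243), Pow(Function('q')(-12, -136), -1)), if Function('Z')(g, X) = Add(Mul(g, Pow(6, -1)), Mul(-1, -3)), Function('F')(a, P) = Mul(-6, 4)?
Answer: Rational(-29, 9648) ≈ -0.0030058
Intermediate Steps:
Function('F')(a, P) = -24
Function('q')(I, Q) = Add(-24, Mul(I, Q)) (Function('q')(I, Q) = Add(Mul(I, Q), -24) = Add(-24, Mul(I, Q)))
Function('Z')(g, X) = Add(3, Mul(Rational(1, 6), g)) (Function('Z')(g, X) = Add(Mul(g, Rational(1, 6)), 3) = Add(Mul(Rational(1, 6), g), 3) = Add(3, Mul(Rational(1, 6), g)))
Function('H')(G) = Rational(-29, 6) (Function('H')(G) = Mul(-1, Add(3, Mul(Rational(1, 6), 11))) = Mul(-1, Add(3, Rational(11, 6))) = Mul(-1, Rational(29, 6)) = Rational(-29, 6))
Mul(Function('H')(-243), Pow(Function('q')(-12, -136), -1)) = Mul(Rational(-29, 6), Pow(Add(-24, Mul(-12, -136)), -1)) = Mul(Rational(-29, 6), Pow(Add(-24, 1632), -1)) = Mul(Rational(-29, 6), Pow(1608, -1)) = Mul(Rational(-29, 6), Rational(1, 1608)) = Rational(-29, 9648)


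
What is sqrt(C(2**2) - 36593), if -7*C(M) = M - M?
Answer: I*sqrt(36593) ≈ 191.29*I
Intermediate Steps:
C(M) = 0 (C(M) = -(M - M)/7 = -1/7*0 = 0)
sqrt(C(2**2) - 36593) = sqrt(0 - 36593) = sqrt(-36593) = I*sqrt(36593)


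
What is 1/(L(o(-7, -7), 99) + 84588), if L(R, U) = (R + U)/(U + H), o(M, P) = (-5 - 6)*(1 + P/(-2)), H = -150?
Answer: 34/2875959 ≈ 1.1822e-5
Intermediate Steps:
o(M, P) = -11 + 11*P/2 (o(M, P) = -11*(1 + P*(-½)) = -11*(1 - P/2) = -11 + 11*P/2)
L(R, U) = (R + U)/(-150 + U) (L(R, U) = (R + U)/(U - 150) = (R + U)/(-150 + U))
1/(L(o(-7, -7), 99) + 84588) = 1/(((-11 + (11/2)*(-7)) + 99)/(-150 + 99) + 84588) = 1/(((-11 - 77/2) + 99)/(-51) + 84588) = 1/(-(-99/2 + 99)/51 + 84588) = 1/(-1/51*99/2 + 84588) = 1/(-33/34 + 84588) = 1/(2875959/34) = 34/2875959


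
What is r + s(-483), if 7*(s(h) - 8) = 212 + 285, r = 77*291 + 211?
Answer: 22697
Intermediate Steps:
r = 22618 (r = 22407 + 211 = 22618)
s(h) = 79 (s(h) = 8 + (212 + 285)/7 = 8 + (⅐)*497 = 8 + 71 = 79)
r + s(-483) = 22618 + 79 = 22697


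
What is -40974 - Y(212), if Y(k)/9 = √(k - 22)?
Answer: -40974 - 9*√190 ≈ -41098.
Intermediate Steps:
Y(k) = 9*√(-22 + k) (Y(k) = 9*√(k - 22) = 9*√(-22 + k))
-40974 - Y(212) = -40974 - 9*√(-22 + 212) = -40974 - 9*√190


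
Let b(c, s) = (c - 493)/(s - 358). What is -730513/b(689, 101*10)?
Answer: -17010517/7 ≈ -2.4301e+6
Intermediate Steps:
b(c, s) = (-493 + c)/(-358 + s)
-730513/b(689, 101*10) = -730513*(-358 + 101*10)/(-493 + 689) = -730513/(196/(-358 + 1010)) = -730513/(196/652) = -730513/((1/652)*196) = -730513/49/163 = -730513*163/49 = -17010517/7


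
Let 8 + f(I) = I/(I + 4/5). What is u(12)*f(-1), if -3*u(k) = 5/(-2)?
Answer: -5/2 ≈ -2.5000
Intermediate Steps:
u(k) = ⅚ (u(k) = -5/(3*(-2)) = -5*(-1)/(3*2) = -⅓*(-5/2) = ⅚)
f(I) = -8 + I/(⅘ + I) (f(I) = -8 + I/(I + 4/5) = -8 + I/(I + 4*(⅕)) = -8 + I/(I + ⅘) = -8 + I/(⅘ + I))
u(12)*f(-1) = 5*((-32 - 35*(-1))/(4 + 5*(-1)))/6 = 5*((-32 + 35)/(4 - 5))/6 = 5*(3/(-1))/6 = 5*(-1*3)/6 = (⅚)*(-3) = -5/2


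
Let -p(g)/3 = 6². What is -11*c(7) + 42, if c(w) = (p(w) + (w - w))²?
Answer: -128262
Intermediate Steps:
p(g) = -108 (p(g) = -3*6² = -3*36 = -108)
c(w) = 11664 (c(w) = (-108 + (w - w))² = (-108 + 0)² = (-108)² = 11664)
-11*c(7) + 42 = -11*11664 + 42 = -128304 + 42 = -128262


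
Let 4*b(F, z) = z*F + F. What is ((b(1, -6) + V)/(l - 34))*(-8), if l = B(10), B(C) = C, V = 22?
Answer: 83/12 ≈ 6.9167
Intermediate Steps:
l = 10
b(F, z) = F/4 + F*z/4 (b(F, z) = (z*F + F)/4 = (F*z + F)/4 = (F + F*z)/4 = F/4 + F*z/4)
((b(1, -6) + V)/(l - 34))*(-8) = (((1/4)*1*(1 - 6) + 22)/(10 - 34))*(-8) = (((1/4)*1*(-5) + 22)/(-24))*(-8) = ((-5/4 + 22)*(-1/24))*(-8) = ((83/4)*(-1/24))*(-8) = -83/96*(-8) = 83/12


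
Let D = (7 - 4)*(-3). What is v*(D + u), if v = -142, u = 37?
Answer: -3976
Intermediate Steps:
D = -9 (D = 3*(-3) = -9)
v*(D + u) = -142*(-9 + 37) = -142*28 = -3976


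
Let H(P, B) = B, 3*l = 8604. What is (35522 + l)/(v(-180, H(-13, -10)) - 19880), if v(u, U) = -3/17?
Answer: -652630/337963 ≈ -1.9311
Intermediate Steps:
l = 2868 (l = (1/3)*8604 = 2868)
v(u, U) = -3/17 (v(u, U) = (1/17)*(-3) = -3/17)
(35522 + l)/(v(-180, H(-13, -10)) - 19880) = (35522 + 2868)/(-3/17 - 19880) = 38390/(-337963/17) = 38390*(-17/337963) = -652630/337963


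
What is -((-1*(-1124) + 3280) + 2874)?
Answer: -7278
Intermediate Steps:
-((-1*(-1124) + 3280) + 2874) = -((1124 + 3280) + 2874) = -(4404 + 2874) = -1*7278 = -7278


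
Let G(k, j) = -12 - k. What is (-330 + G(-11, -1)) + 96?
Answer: -235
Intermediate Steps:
(-330 + G(-11, -1)) + 96 = (-330 + (-12 - 1*(-11))) + 96 = (-330 + (-12 + 11)) + 96 = (-330 - 1) + 96 = -331 + 96 = -235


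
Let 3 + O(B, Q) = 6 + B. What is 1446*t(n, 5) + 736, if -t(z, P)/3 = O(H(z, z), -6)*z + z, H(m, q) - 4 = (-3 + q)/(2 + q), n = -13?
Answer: 5873072/11 ≈ 5.3392e+5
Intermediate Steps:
H(m, q) = 4 + (-3 + q)/(2 + q)
O(B, Q) = 3 + B (O(B, Q) = -3 + (6 + B) = 3 + B)
t(z, P) = -3*z - 3*z*(3 + 5*(1 + z)/(2 + z)) (t(z, P) = -3*((3 + 5*(1 + z)/(2 + z))*z + z) = -3*(z*(3 + 5*(1 + z)/(2 + z)) + z) = -3*(z + z*(3 + 5*(1 + z)/(2 + z))) = -3*z - 3*z*(3 + 5*(1 + z)/(2 + z)))
1446*t(n, 5) + 736 = 1446*(-3*(-13)*(13 + 9*(-13))/(2 - 13)) + 736 = 1446*(-3*(-13)*(13 - 117)/(-11)) + 736 = 1446*(-3*(-13)*(-1/11)*(-104)) + 736 = 1446*(4056/11) + 736 = 5864976/11 + 736 = 5873072/11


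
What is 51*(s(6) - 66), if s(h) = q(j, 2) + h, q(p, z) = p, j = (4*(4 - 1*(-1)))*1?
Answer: -2040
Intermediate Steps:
j = 20 (j = (4*(4 + 1))*1 = (4*5)*1 = 20*1 = 20)
s(h) = 20 + h
51*(s(6) - 66) = 51*((20 + 6) - 66) = 51*(26 - 66) = 51*(-40) = -2040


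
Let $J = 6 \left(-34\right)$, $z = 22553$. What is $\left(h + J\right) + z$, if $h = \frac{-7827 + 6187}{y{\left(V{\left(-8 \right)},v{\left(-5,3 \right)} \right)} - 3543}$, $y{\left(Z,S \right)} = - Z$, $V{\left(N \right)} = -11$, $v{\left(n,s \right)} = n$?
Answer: $\frac{19734577}{883} \approx 22349.0$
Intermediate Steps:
$h = \frac{410}{883}$ ($h = \frac{-7827 + 6187}{\left(-1\right) \left(-11\right) - 3543} = - \frac{1640}{11 - 3543} = - \frac{1640}{-3532} = \left(-1640\right) \left(- \frac{1}{3532}\right) = \frac{410}{883} \approx 0.46433$)
$J = -204$
$\left(h + J\right) + z = \left(\frac{410}{883} - 204\right) + 22553 = - \frac{179722}{883} + 22553 = \frac{19734577}{883}$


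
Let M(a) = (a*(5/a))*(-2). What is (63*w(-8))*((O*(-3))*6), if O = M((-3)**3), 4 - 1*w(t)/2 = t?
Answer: 272160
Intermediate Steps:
M(a) = -10 (M(a) = 5*(-2) = -10)
w(t) = 8 - 2*t
O = -10
(63*w(-8))*((O*(-3))*6) = (63*(8 - 2*(-8)))*(-10*(-3)*6) = (63*(8 + 16))*(30*6) = (63*24)*180 = 1512*180 = 272160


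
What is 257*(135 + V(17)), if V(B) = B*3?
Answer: 47802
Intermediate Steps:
V(B) = 3*B
257*(135 + V(17)) = 257*(135 + 3*17) = 257*(135 + 51) = 257*186 = 47802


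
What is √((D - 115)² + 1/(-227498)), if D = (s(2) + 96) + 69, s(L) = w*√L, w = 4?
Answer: √(131044520662630 + 20702136001600*√2)/227498 ≈ 55.657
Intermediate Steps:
s(L) = 4*√L
D = 165 + 4*√2 (D = (4*√2 + 96) + 69 = (96 + 4*√2) + 69 = 165 + 4*√2 ≈ 170.66)
√((D - 115)² + 1/(-227498)) = √(((165 + 4*√2) - 115)² + 1/(-227498)) = √((50 + 4*√2)² - 1/227498) = √(-1/227498 + (50 + 4*√2)²)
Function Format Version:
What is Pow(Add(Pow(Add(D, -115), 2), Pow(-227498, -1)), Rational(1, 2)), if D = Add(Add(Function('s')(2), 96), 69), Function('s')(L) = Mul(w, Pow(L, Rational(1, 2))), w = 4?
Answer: Mul(Rational(1, 227498), Pow(Add(131044520662630, Mul(20702136001600, Pow(2, Rational(1, 2)))), Rational(1, 2))) ≈ 55.657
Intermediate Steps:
Function('s')(L) = Mul(4, Pow(L, Rational(1, 2)))
D = Add(165, Mul(4, Pow(2, Rational(1, 2)))) (D = Add(Add(Mul(4, Pow(2, Rational(1, 2))), 96), 69) = Add(Add(96, Mul(4, Pow(2, Rational(1, 2)))), 69) = Add(165, Mul(4, Pow(2, Rational(1, 2)))) ≈ 170.66)
Pow(Add(Pow(Add(D, -115), 2), Pow(-227498, -1)), Rational(1, 2)) = Pow(Add(Pow(Add(Add(165, Mul(4, Pow(2, Rational(1, 2)))), -115), 2), Pow(-227498, -1)), Rational(1, 2)) = Pow(Add(Pow(Add(50, Mul(4, Pow(2, Rational(1, 2)))), 2), Rational(-1, 227498)), Rational(1, 2)) = Pow(Add(Rational(-1, 227498), Pow(Add(50, Mul(4, Pow(2, Rational(1, 2)))), 2)), Rational(1, 2))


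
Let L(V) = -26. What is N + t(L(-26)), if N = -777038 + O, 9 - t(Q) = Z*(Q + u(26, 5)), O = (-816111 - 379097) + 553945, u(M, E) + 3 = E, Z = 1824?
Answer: -1374516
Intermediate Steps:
u(M, E) = -3 + E
O = -641263 (O = -1195208 + 553945 = -641263)
t(Q) = -3639 - 1824*Q (t(Q) = 9 - 1824*(Q + (-3 + 5)) = 9 - 1824*(Q + 2) = 9 - 1824*(2 + Q) = 9 - (3648 + 1824*Q) = 9 + (-3648 - 1824*Q) = -3639 - 1824*Q)
N = -1418301 (N = -777038 - 641263 = -1418301)
N + t(L(-26)) = -1418301 + (-3639 - 1824*(-26)) = -1418301 + (-3639 + 47424) = -1418301 + 43785 = -1374516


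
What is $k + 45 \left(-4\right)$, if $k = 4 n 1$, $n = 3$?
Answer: $-168$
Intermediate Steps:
$k = 12$ ($k = 4 \cdot 3 \cdot 1 = 12 \cdot 1 = 12$)
$k + 45 \left(-4\right) = 12 + 45 \left(-4\right) = 12 - 180 = -168$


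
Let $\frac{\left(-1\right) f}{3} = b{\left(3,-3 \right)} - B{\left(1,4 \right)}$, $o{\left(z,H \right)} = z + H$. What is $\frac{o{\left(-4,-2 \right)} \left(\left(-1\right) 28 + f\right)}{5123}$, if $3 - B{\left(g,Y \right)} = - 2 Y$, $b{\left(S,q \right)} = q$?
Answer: $- \frac{84}{5123} \approx -0.016397$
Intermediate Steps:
$B{\left(g,Y \right)} = 3 + 2 Y$ ($B{\left(g,Y \right)} = 3 - - 2 Y = 3 + 2 Y$)
$o{\left(z,H \right)} = H + z$
$f = 42$ ($f = - 3 \left(-3 - \left(3 + 2 \cdot 4\right)\right) = - 3 \left(-3 - \left(3 + 8\right)\right) = - 3 \left(-3 - 11\right) = \left(-3\right) \left(-14\right) = 42$)
$\frac{o{\left(-4,-2 \right)} \left(\left(-1\right) 28 + f\right)}{5123} = \frac{\left(-2 - 4\right) \left(\left(-1\right) 28 + 42\right)}{5123} = - 6 \left(-28 + 42\right) \frac{1}{5123} = \left(-6\right) 14 \cdot \frac{1}{5123} = \left(-84\right) \frac{1}{5123} = - \frac{84}{5123}$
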